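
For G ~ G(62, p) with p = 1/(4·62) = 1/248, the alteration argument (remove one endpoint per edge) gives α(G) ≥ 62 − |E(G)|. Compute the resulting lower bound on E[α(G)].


E[|E(G)|] = C(62, 2)·p = 1891 · (1/248) = 61/8.
E[α(G)] ≥ n − E[|E(G)|] = 62 − 61/8 = 435/8.
Numerically: ≈ 54.37500.
(This is only a lower bound; the true E[α(G)] may be larger.)

E[α(G)] ≥ 435/8 ≈ 54.37500.


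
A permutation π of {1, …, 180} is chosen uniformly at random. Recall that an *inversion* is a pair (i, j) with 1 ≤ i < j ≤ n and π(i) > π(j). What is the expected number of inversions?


Write X = Σ X_I over the C(180, 2) = 16110 pairs i < j, with X_I the indicator of one inversion.
There are 16110 indicators.
For each fixed pair i < j, the values π(i) and π(j) are two distinct elements of {1, …, 180} in uniformly random order; by symmetry P[π(i) > π(j)] = 1/2.
By linearity: E[X] = 16110 · (1/2) = C(180, 2) · (1/2) = 16110/2 = 8055 ≈ 8055.0000.

E[X] = 8055 = 8055.0000.


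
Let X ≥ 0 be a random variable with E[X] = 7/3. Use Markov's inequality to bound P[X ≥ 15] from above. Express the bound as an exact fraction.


μ = E[X] = 7/3, a = 15.
Markov: P[X ≥ 15] ≤ μ/a = (7/3)/15 = 7/45.
Numerically: ≈ 0.155556.
(Since a = 15 > μ = 2.333333, the bound 7/45 is < 1 and informative.)

P[X ≥ 15] ≤ 7/45 ≈ 0.155556.


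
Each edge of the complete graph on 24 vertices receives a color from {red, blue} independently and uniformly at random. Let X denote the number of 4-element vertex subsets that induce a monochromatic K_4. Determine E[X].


Let X = Σ_S X_S over the C(24, 4) = 10626 subsets S of size 4, where X_S = 1 if the K_4 on S is monochromatic.
For a fixed S, the K_4 on S has C(4, 2) = 6 edges. P[all 6 edges red] = (1/2)^6, and likewise for blue, so P[monochromatic] = 2·(1/2)^6 = 2^{1 − 6} = 1/32.
By linearity: E[X] = C(24, 4) · 2^{1 − 6} = 10626 · 1/32 = 5313/16.
Numerically: E[X] ≈ 332.062.

E[X] = C(24,4)·2^(1−C(4,2)) = 5313/16 ≈ 332.062.


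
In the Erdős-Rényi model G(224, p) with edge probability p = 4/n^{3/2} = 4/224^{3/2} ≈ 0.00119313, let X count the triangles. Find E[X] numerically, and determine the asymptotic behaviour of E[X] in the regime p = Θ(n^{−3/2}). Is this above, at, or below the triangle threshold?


Number of potential triangles: C(224, 3) = 1848224.
Each occurs with probability p³ ≈ (0.00119313)³ ≈ 1.69849351e-09.
By linearity: E[X] = C(224, 3)·p³ ≈ 1848224 · 1.69849351e-09 ≈ 0.003139.
Since α = 3/2 > 1, p = c/n^{3/2} = o(1/n) is below the triangle threshold p ~ 1/n. Asymptotically E[X] ~ (c³/6)·n^{3(1−α)} = (4³/6)·n^{-1.5} → 0, so by Markov's inequality G has no triangles w.h.p.

E[X] ≈ 0.003139; in regime p = Θ(1/n^{3/2}) E[X] tends to 0 (below the triangle threshold p ~ 1/n).


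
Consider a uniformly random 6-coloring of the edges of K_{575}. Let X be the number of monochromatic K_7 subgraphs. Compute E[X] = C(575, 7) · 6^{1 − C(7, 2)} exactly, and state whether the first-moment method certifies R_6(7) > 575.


E[X] = C(575, 7) · 6^{1 − 21} = 3974871393896975 · 6^{−20} = 3974871393896975/3656158440062976.
As a reduced fraction: E[X] = 3974871393896975/3656158440062976 ≈ 1.08717.
Is E[X] < 1? NO.
Since E[X] ≥ 1, the first-moment bound is inconclusive at n = 575; it does NOT by itself certify R_6(7) > 575.

E[X] = 3974871393896975/3656158440062976 ≈ 1.08717; E[X] ≥ 1; first-moment method inconclusive here.


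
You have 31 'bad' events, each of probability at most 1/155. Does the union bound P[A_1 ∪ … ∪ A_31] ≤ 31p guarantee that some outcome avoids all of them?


Union bound: P[∪_{i=1}^{31} A_i] ≤ Σ_i P[A_i] ≤ 31·p = 31·(1/155) = 1/5.
Numerically: 1/5 ≈ 0.2000000.
Is 1/5 < 1? YES.
Since P[∪ A_i] ≤ 1/5 < 1, the complement has P[∩ A_i^c] ≥ 1 − 1/5 = 4/5 > 0, so some outcome avoids every A_i.

31·p = 1/5 ≈ 0.2000000; existence CERTIFIED by the union bound.


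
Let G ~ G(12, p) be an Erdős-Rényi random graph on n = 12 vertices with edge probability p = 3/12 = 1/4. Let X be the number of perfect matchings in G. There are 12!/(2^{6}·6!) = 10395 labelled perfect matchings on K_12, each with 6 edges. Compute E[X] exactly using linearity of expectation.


K_12 has 12!/(2^{6}·6!) = 10395 labelled perfect matchings.
For each such perfect matching H, let X_H = 1 if all 6 edges of H are present in G. Then P[X_H = 1] = p^{6} = (1/4)^{6} = 1/4096.
Summing the indicators: E[X] = Σ_H E[X_H] = 10395 · p^{6} = 10395 · 1/4096 = 10395/4096.
Numerically: E[X] ≈ 2.54.

E[X] = 10395 · (1/4)^{6} = 10395/4096 ≈ 2.54.


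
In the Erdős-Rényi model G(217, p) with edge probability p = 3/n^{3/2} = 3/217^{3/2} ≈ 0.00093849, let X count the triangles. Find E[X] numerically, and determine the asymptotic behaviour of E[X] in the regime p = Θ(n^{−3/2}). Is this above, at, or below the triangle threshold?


Number of potential triangles: C(217, 3) = 1679580.
Each occurs with probability p³ ≈ (0.00093849)³ ≈ 8.2659916e-10.
By linearity: E[X] = C(217, 3)·p³ ≈ 1679580 · 8.2659916e-10 ≈ 0.00139.
Since α = 3/2 > 1, p = c/n^{3/2} = o(1/n) is below the triangle threshold p ~ 1/n. Asymptotically E[X] ~ (c³/6)·n^{3(1−α)} = (3³/6)·n^{-1.5} → 0, so by Markov's inequality G has no triangles w.h.p.

E[X] ≈ 0.00139; in regime p = Θ(1/n^{3/2}) E[X] tends to 0 (below the triangle threshold p ~ 1/n).


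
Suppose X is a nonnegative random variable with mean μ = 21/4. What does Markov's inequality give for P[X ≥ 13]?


μ = E[X] = 21/4, a = 13.
Markov: P[X ≥ 13] ≤ μ/a = (21/4)/13 = 21/52.
Numerically: ≈ 0.403846.
(Since a = 13 > μ = 5.250000, the bound 21/52 is < 1 and informative.)

P[X ≥ 13] ≤ 21/52 ≈ 0.403846.


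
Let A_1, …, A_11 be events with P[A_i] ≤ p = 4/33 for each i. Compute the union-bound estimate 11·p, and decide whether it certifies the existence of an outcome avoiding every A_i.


Union bound: P[∪_{i=1}^{11} A_i] ≤ Σ_i P[A_i] ≤ 11·p = 11·(4/33) = 4/3.
Numerically: 4/3 ≈ 1.333.
Is 4/3 < 1? NO.
Since the bound 4/3 is ≥ 1, the union bound is uninformative here; it does NOT by itself certify existence.

11·p = 4/3 ≈ 1.333; existence NOT certified by the union bound.


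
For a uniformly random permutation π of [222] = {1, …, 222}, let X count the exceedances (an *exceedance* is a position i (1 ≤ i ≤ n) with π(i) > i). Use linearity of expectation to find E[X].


Write X = Σ_{i=1}^{222} X_i, where X_i = 1_{π(i) > i}.
For each fixed i, π(i) is uniform over {1, …, 222} (marginal of a uniform permutation), so P[π(i) > i] = (n − i)/n. Summing: Σ_{i=1}^{222} (n − i)/n = (0 + 1 + … + 221)/222 = 222(222 − 1)/(2·222) = (222 − 1)/2.
Hence E[X] = Σ_{i=1}^{222} (222 − i)/222 = 221/2 ≈ 110.50000.

E[X] = 221/2 = 110.50000.


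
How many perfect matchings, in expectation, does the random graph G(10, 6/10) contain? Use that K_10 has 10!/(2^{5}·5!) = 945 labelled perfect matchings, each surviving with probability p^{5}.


K_10 has 10!/(2^{5}·5!) = 945 labelled perfect matchings.
For each such perfect matching H, let X_H = 1 if all 5 edges of H are present in G. Then P[X_H = 1] = p^{5} = (3/5)^{5} = 243/3125.
By linearity of expectation: E[X] = Σ_H E[X_H] = 945 · p^{5} = 945 · 243/3125 = 45927/625.
Numerically: E[X] ≈ 73.4832.

E[X] = 945 · (3/5)^{5} = 45927/625 ≈ 73.4832.


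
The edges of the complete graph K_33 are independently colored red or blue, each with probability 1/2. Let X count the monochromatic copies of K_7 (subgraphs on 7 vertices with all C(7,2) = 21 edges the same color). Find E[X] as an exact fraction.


Let X = Σ_S X_S over the C(33, 7) = 4272048 subsets S of size 7, where X_S = 1 if the K_7 on S is monochromatic.
For a fixed S, the K_7 on S has C(7, 2) = 21 edges. P[all 21 edges red] = (1/2)^21, and likewise for blue, so P[monochromatic] = 2·(1/2)^21 = 2^{1 − 21} = 1/1048576.
By linearity of expectation: E[X] = C(33, 7) · 2^{1 − 21} = 4272048 · 1/1048576 = 267003/65536.
Numerically: E[X] ≈ 4.07414.

E[X] = C(33,7)·2^(1−C(7,2)) = 267003/65536 ≈ 4.07414.


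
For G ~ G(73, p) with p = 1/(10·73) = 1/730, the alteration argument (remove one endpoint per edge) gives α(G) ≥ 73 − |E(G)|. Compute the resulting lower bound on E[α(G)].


E[|E(G)|] = C(73, 2)·p = 2628 · (1/730) = 18/5.
E[α(G)] ≥ n − E[|E(G)|] = 73 − 18/5 = 347/5.
Numerically: ≈ 69.40000.
(This is only a lower bound; the true E[α(G)] may be larger.)

E[α(G)] ≥ 347/5 ≈ 69.40000.


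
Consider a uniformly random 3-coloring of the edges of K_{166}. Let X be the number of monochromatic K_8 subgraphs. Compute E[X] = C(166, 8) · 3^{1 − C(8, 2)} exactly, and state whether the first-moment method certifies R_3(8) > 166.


E[X] = C(166, 8) · 3^{1 − 28} = 12049276177620 · 3^{−27} = 12049276177620/7625597484987.
As a reduced fraction: E[X] = 148756496020/94143178827 ≈ 1.580109.
Is E[X] < 1? NO.
Since E[X] ≥ 1, the first-moment bound is inconclusive at n = 166; it does NOT by itself certify R_3(8) > 166.

E[X] = 148756496020/94143178827 ≈ 1.580109; E[X] ≥ 1; first-moment method inconclusive here.


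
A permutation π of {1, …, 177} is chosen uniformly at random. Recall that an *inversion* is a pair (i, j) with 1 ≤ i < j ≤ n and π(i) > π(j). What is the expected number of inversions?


Write X = Σ X_I over the C(177, 2) = 15576 pairs i < j, with X_I the indicator of one inversion.
There are 15576 indicators.
For each fixed pair i < j, the values π(i) and π(j) are two distinct elements of {1, …, 177} in uniformly random order; by symmetry P[π(i) > π(j)] = 1/2.
By linearity: E[X] = 15576 · (1/2) = C(177, 2) · (1/2) = 15576/2 = 7788 ≈ 7788.0000.

E[X] = 7788 = 7788.0000.


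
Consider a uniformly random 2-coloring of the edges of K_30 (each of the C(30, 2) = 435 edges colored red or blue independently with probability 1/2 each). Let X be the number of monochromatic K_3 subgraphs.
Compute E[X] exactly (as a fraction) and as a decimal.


Let X = Σ_S X_S over the C(30, 3) = 4060 subsets S of size 3, where X_S = 1 if the K_3 on S is monochromatic.
For a fixed S, the K_3 on S has C(3, 2) = 3 edges. P[all 3 edges red] = (1/2)^3, and likewise for blue, so P[monochromatic] = 2·(1/2)^3 = 2^{1 − 3} = 1/4.
By linearity of expectation: E[X] = C(30, 3) · 2^{1 − 3} = 4060 · 1/4 = 1015.
Numerically: E[X] ≈ 1015.0000.

E[X] = C(30,3)·2^(1−C(3,2)) = 1015 ≈ 1015.0000.


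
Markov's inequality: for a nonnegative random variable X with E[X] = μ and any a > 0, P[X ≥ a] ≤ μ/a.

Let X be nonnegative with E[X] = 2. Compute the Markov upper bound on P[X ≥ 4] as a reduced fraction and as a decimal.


μ = E[X] = 2, a = 4.
Markov: P[X ≥ 4] ≤ μ/a = (2)/4 = 1/2.
Numerically: ≈ 0.5000.
(Since a = 4 > μ = 2.0000, the bound 1/2 is < 1 and informative.)

P[X ≥ 4] ≤ 1/2 ≈ 0.5000.


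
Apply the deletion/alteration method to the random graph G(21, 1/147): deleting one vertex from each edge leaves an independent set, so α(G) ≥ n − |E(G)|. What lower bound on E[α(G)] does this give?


E[|E(G)|] = C(21, 2)·p = 210 · (1/147) = 10/7.
E[α(G)] ≥ n − E[|E(G)|] = 21 − 10/7 = 137/7.
Numerically: ≈ 19.57143.
(This is only a lower bound; the true E[α(G)] may be larger.)

E[α(G)] ≥ 137/7 ≈ 19.57143.


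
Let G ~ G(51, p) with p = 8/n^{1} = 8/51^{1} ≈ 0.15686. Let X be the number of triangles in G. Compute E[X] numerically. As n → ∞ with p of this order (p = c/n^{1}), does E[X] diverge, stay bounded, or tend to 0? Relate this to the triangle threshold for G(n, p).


Number of potential triangles: C(51, 3) = 20825.
Each occurs with probability p³ ≈ (0.15686)³ ≈ 3.8597523e-03.
By linearity: E[X] = C(51, 3)·p³ ≈ 20825 · 3.8597523e-03 ≈ 80.37934.
Here α = 1, so p = 8/n is exactly at the triangle threshold p ~ 1/n. Asymptotically E[X] → c³/6 = 8³/6 = 256/3 ≈ 85.33333, a bounded constant. In this regime the triangle count is asymptotically Poisson(c³/6).

E[X] ≈ 80.37934; in regime p = Θ(1/n^{1}) E[X] stays bounded (at the triangle threshold p ~ 1/n).


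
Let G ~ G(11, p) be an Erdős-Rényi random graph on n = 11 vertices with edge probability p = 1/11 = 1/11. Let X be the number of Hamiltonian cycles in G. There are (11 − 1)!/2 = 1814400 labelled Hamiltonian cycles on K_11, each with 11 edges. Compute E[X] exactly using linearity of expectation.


K_11 has (11 − 1)!/2 = 1814400 labelled Hamiltonian cycles.
For each such Hamiltonian cycle H, let X_H = 1 if all 11 edges of H are present in G. Then P[X_H = 1] = p^{11} = (1/11)^{11} = 1/285311670611.
By linearity of expectation: E[X] = Σ_H E[X_H] = 1814400 · p^{11} = 1814400 · 1/285311670611 = 1814400/285311670611.
Numerically: E[X] ≈ 6.35936e-06.

E[X] = 1814400 · (1/11)^{11} = 1814400/285311670611 ≈ 6.35936e-06.


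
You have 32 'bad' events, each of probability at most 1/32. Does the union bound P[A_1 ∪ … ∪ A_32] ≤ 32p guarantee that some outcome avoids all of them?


Union bound: P[∪_{i=1}^{32} A_i] ≤ Σ_i P[A_i] ≤ 32·p = 32·(1/32) = 1.
Numerically: 1 ≈ 1.0000.
Is 1 < 1? NO.
Since the bound 1 is ≥ 1, the union bound is uninformative here; it does NOT by itself certify existence.

32·p = 1 ≈ 1.0000; existence NOT certified by the union bound.


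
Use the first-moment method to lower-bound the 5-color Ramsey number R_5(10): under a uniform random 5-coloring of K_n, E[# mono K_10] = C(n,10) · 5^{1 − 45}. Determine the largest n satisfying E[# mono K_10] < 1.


We need C(n, 10) · 5^{1 − 45} < 1, i.e. C(n, 10) < 5^{45 − 1} = 5684341886080801486968994140625.
Check values of n near the boundary:
  n = 5388: C(5388, 10) = 5634865093375880654852250419586; 5634865093375880654852250419586 < 5684341886080801486968994140625? YES
  n = 5389: C(5389, 10) = 5645340767466558997768874792926; 5645340767466558997768874792926 < 5684341886080801486968994140625? YES
  n = 5390: C(5390, 10) = 5655833965919099070255434039753; 5655833965919099070255434039753 < 5684341886080801486968994140625? YES
  n = 5391: C(5391, 10) = 5666344714787188828795213697883; 5666344714787188828795213697883 < 5684341886080801486968994140625? YES
  n = 5392: C(5392, 10) = 5676873040158402483252283957448; 5676873040158402483252283957448 < 5684341886080801486968994140625? YES
  n = 5393: C(5393, 10) = 5687418968154238267170642278008; 5687418968154238267170642278008 < 5684341886080801486968994140625? NO
  n = 5394: C(5394, 10) = 5697982524930156243149785372878; 5697982524930156243149785372878 < 5684341886080801486968994140625? NO
  n = 5395: C(5395, 10) = 5708563736675616143322765475706; 5708563736675616143322765475706 < 5684341886080801486968994140625? NO
The largest n with C(n, 10) < 5684341886080801486968994140625 is n = 5392 (where E[X] = 5676873040158402483252283957448/5684341886080801486968994140625 ≈ 0.9987). Hence R_5(10) > 5392, i.e. R_5(10) ≥ 5393.

Largest n = 5392; hence R_5(10) > 5392.


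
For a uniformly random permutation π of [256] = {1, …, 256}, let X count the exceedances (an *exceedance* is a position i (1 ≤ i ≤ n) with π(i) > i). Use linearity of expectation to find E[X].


Write X = Σ_{i=1}^{256} X_i, where X_i = 1_{π(i) > i}.
For each fixed i, π(i) is uniform over {1, …, 256} (marginal of a uniform permutation), so P[π(i) > i] = (n − i)/n. Summing: Σ_{i=1}^{256} (n − i)/n = (0 + 1 + … + 255)/256 = 256(256 − 1)/(2·256) = (256 − 1)/2.
Hence E[X] = Σ_{i=1}^{256} (256 − i)/256 = 255/2 ≈ 127.5000.

E[X] = 255/2 = 127.5000.


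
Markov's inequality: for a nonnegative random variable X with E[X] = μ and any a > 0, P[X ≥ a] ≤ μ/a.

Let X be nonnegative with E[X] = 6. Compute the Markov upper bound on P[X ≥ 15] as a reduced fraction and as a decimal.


μ = E[X] = 6, a = 15.
Markov: P[X ≥ 15] ≤ μ/a = (6)/15 = 2/5.
Numerically: ≈ 0.4000.
(Since a = 15 > μ = 6.0000, the bound 2/5 is < 1 and informative.)

P[X ≥ 15] ≤ 2/5 ≈ 0.4000.


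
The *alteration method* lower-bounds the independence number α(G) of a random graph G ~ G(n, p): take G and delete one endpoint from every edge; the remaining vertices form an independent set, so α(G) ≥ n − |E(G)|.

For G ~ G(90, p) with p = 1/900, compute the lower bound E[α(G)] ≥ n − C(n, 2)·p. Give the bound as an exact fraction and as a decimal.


E[|E(G)|] = C(90, 2)·p = 4005 · (1/900) = 89/20.
E[α(G)] ≥ n − E[|E(G)|] = 90 − 89/20 = 1711/20.
Numerically: ≈ 85.5500.
(This is only a lower bound; the true E[α(G)] may be larger.)

E[α(G)] ≥ 1711/20 ≈ 85.5500.


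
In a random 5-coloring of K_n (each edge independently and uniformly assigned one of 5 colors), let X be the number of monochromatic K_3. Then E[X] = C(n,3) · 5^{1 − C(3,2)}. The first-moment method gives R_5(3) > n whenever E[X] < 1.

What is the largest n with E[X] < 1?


We need C(n, 3) · 5^{1 − 3} < 1, i.e. C(n, 3) < 5^{3 − 1} = 25.
Check values of n near the boundary:
  n = 5: C(5, 3) = 10; 10 < 25? YES
  n = 6: C(6, 3) = 20; 20 < 25? YES
  n = 7: C(7, 3) = 35; 35 < 25? NO
The largest n with C(n, 3) < 25 is n = 6 (where E[X] = 4/5 ≈ 0.8000000). Hence R_5(3) > 6, i.e. R_5(3) ≥ 7.

Largest n = 6; hence R_5(3) > 6.


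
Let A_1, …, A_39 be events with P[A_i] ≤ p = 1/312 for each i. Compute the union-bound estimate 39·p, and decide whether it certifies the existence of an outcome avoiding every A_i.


Union bound: P[∪_{i=1}^{39} A_i] ≤ Σ_i P[A_i] ≤ 39·p = 39·(1/312) = 1/8.
Numerically: 1/8 ≈ 0.1250.
Is 1/8 < 1? YES.
Since P[∪ A_i] ≤ 1/8 < 1, the complement has P[∩ A_i^c] ≥ 1 − 1/8 = 7/8 > 0, so some outcome avoids every A_i.

39·p = 1/8 ≈ 0.1250; existence CERTIFIED by the union bound.


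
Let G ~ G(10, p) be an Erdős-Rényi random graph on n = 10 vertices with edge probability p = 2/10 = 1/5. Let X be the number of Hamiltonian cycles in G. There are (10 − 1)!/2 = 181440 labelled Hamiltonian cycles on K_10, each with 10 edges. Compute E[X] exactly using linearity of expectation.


K_10 has (10 − 1)!/2 = 181440 labelled Hamiltonian cycles.
For each such Hamiltonian cycle H, let X_H = 1 if all 10 edges of H are present in G. Then P[X_H = 1] = p^{10} = (1/5)^{10} = 1/9765625.
By linearity of expectation: E[X] = Σ_H E[X_H] = 181440 · p^{10} = 181440 · 1/9765625 = 36288/1953125.
Numerically: E[X] ≈ 0.018579.

E[X] = 181440 · (1/5)^{10} = 36288/1953125 ≈ 0.018579.


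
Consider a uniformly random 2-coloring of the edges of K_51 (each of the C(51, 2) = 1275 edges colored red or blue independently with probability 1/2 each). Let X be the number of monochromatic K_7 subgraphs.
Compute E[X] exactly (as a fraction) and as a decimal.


Let X = Σ_S X_S over the C(51, 7) = 115775100 subsets S of size 7, where X_S = 1 if the K_7 on S is monochromatic.
For a fixed S, the K_7 on S has C(7, 2) = 21 edges. P[all 21 edges red] = (1/2)^21, and likewise for blue, so P[monochromatic] = 2·(1/2)^21 = 2^{1 − 21} = 1/1048576.
By linearity: E[X] = C(51, 7) · 2^{1 − 21} = 115775100 · 1/1048576 = 28943775/262144.
Numerically: E[X] ≈ 110.41174.

E[X] = C(51,7)·2^(1−C(7,2)) = 28943775/262144 ≈ 110.41174.


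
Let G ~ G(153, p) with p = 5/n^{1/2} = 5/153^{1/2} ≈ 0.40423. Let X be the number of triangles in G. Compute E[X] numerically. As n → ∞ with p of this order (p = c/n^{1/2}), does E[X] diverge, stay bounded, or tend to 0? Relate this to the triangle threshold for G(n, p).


Number of potential triangles: C(153, 3) = 585276.
Each occurs with probability p³ ≈ (0.40423)³ ≈ 6.6050007e-02.
By linearity: E[X] = C(153, 3)·p³ ≈ 585276 · 6.6050007e-02 ≈ 38657.48379.
Since α = 1/2 < 1, p = c/n^{1/2} ≫ 1/n is above the triangle threshold p ~ 1/n. Asymptotically E[X] ~ (c³/6)·n^{3(1−α)} = (5³/6)·n^{1.5} → ∞; triangles are abundant w.h.p.

E[X] ≈ 38657.48379; in regime p = Θ(1/n^{1/2}) E[X] diverges (above the triangle threshold p ~ 1/n).


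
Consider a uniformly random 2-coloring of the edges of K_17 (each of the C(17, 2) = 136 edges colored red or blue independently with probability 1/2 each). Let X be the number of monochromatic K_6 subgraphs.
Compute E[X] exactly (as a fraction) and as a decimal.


Let X = Σ_S X_S over the C(17, 6) = 12376 subsets S of size 6, where X_S = 1 if the K_6 on S is monochromatic.
For a fixed S, the K_6 on S has C(6, 2) = 15 edges. P[all 15 edges red] = (1/2)^15, and likewise for blue, so P[monochromatic] = 2·(1/2)^15 = 2^{1 − 15} = 1/16384.
By linearity: E[X] = C(17, 6) · 2^{1 − 15} = 12376 · 1/16384 = 1547/2048.
Numerically: E[X] ≈ 0.755371.

E[X] = C(17,6)·2^(1−C(6,2)) = 1547/2048 ≈ 0.755371.


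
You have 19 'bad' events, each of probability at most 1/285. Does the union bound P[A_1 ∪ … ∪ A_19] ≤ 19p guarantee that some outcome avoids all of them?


Union bound: P[∪_{i=1}^{19} A_i] ≤ Σ_i P[A_i] ≤ 19·p = 19·(1/285) = 1/15.
Numerically: 1/15 ≈ 0.0666667.
Is 1/15 < 1? YES.
Since P[∪ A_i] ≤ 1/15 < 1, the complement has P[∩ A_i^c] ≥ 1 − 1/15 = 14/15 > 0, so some outcome avoids every A_i.

19·p = 1/15 ≈ 0.0666667; existence CERTIFIED by the union bound.


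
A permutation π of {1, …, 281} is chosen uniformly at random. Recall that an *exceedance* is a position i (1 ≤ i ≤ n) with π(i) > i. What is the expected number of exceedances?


Write X = Σ_{i=1}^{281} X_i, where X_i = 1_{π(i) > i}.
For each fixed i, π(i) is uniform over {1, …, 281} (marginal of a uniform permutation), so P[π(i) > i] = (n − i)/n. Summing: Σ_{i=1}^{281} (n − i)/n = (0 + 1 + … + 280)/281 = 281(281 − 1)/(2·281) = (281 − 1)/2.
Hence E[X] = Σ_{i=1}^{281} (281 − i)/281 = 140 ≈ 140.000000.

E[X] = 140 = 140.000000.


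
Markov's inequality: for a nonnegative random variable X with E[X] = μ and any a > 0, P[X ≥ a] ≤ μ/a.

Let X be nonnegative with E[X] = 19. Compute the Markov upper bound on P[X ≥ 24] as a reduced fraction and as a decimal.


μ = E[X] = 19, a = 24.
Markov: P[X ≥ 24] ≤ μ/a = (19)/24 = 19/24.
Numerically: ≈ 0.792.
(Since a = 24 > μ = 19.000, the bound 19/24 is < 1 and informative.)

P[X ≥ 24] ≤ 19/24 ≈ 0.792.


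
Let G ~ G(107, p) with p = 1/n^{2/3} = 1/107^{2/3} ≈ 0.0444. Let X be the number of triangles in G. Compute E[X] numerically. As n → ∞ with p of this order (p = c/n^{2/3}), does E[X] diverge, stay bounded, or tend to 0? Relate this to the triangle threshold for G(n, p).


Number of potential triangles: C(107, 3) = 198485.
Each occurs with probability p³ ≈ (0.0444)³ ≈ 8.73439e-05.
By linearity: E[X] = C(107, 3)·p³ ≈ 198485 · 8.73439e-05 ≈ 17.336.
Since α = 2/3 < 1, p = c/n^{2/3} ≫ 1/n is above the triangle threshold p ~ 1/n. Asymptotically E[X] ~ (c³/6)·n^{3(1−α)} = (1³/6)·n^{1} → ∞; triangles are abundant w.h.p.

E[X] ≈ 17.336; in regime p = Θ(1/n^{2/3}) E[X] diverges (above the triangle threshold p ~ 1/n).


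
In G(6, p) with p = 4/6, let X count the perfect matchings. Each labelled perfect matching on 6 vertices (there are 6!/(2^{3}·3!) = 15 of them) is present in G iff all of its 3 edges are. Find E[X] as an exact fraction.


K_6 has 6!/(2^{3}·3!) = 15 labelled perfect matchings.
For each such perfect matching H, let X_H = 1 if all 3 edges of H are present in G. Then P[X_H = 1] = p^{3} = (2/3)^{3} = 8/27.
By linearity of expectation: E[X] = Σ_H E[X_H] = 15 · p^{3} = 15 · 8/27 = 40/9.
Numerically: E[X] ≈ 4.444.

E[X] = 15 · (2/3)^{3} = 40/9 ≈ 4.444.


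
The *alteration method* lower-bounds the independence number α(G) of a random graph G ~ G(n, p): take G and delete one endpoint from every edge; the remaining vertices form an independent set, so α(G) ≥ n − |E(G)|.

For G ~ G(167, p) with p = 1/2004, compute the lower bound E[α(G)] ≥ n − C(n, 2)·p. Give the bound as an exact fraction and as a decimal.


E[|E(G)|] = C(167, 2)·p = 13861 · (1/2004) = 83/12.
E[α(G)] ≥ n − E[|E(G)|] = 167 − 83/12 = 1921/12.
Numerically: ≈ 160.08333.
(This is only a lower bound; the true E[α(G)] may be larger.)

E[α(G)] ≥ 1921/12 ≈ 160.08333.


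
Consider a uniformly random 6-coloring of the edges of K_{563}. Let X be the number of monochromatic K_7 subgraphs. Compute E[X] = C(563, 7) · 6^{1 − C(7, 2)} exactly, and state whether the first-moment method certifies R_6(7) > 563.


E[X] = C(563, 7) · 6^{1 − 21} = 3426622515769596 · 6^{−20} = 3426622515769596/3656158440062976.
As a reduced fraction: E[X] = 285551876314133/304679870005248 ≈ 0.937219.
Is E[X] < 1? YES.
Since E[X] < 1, there exists a 6-coloring of K_{563} with no monochromatic K_7; hence R_6(7) > 563.

E[X] = 285551876314133/304679870005248 ≈ 0.937219; E[X] < 1, so R_6(7) > 563.


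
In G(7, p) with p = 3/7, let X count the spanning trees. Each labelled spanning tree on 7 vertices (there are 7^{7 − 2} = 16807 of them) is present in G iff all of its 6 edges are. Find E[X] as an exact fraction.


K_7 has 7^{7 − 2} = 16807 labelled spanning trees.
For each such spanning tree H, let X_H = 1 if all 6 edges of H are present in G. Then P[X_H = 1] = p^{6} = (3/7)^{6} = 729/117649.
By linearity: E[X] = Σ_H E[X_H] = 16807 · p^{6} = 16807 · 729/117649 = 729/7.
Numerically: E[X] ≈ 104.1.

E[X] = 16807 · (3/7)^{6} = 729/7 ≈ 104.1.


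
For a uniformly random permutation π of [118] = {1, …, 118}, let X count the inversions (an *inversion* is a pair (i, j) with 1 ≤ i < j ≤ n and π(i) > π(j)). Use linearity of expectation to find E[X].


Write X = Σ X_I over the C(118, 2) = 6903 pairs i < j, with X_I the indicator of one inversion.
There are 6903 indicators.
For each fixed pair i < j, the values π(i) and π(j) are two distinct elements of {1, …, 118} in uniformly random order; by symmetry P[π(i) > π(j)] = 1/2.
By linearity: E[X] = 6903 · (1/2) = C(118, 2) · (1/2) = 6903/2 = 6903/2 ≈ 3451.500.

E[X] = 6903/2 = 3451.500.


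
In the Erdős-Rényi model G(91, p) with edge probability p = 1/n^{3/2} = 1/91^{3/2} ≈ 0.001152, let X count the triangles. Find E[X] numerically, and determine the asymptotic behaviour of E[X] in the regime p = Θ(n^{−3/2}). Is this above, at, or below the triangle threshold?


Number of potential triangles: C(91, 3) = 121485.
Each occurs with probability p³ ≈ (0.001152)³ ≈ 1.528670e-09.
By linearity: E[X] = C(91, 3)·p³ ≈ 121485 · 1.528670e-09 ≈ 0.0002.
Since α = 3/2 > 1, p = c/n^{3/2} = o(1/n) is below the triangle threshold p ~ 1/n. Asymptotically E[X] ~ (c³/6)·n^{3(1−α)} = (1³/6)·n^{-1.5} → 0, so by Markov's inequality G has no triangles w.h.p.

E[X] ≈ 0.0002; in regime p = Θ(1/n^{3/2}) E[X] tends to 0 (below the triangle threshold p ~ 1/n).


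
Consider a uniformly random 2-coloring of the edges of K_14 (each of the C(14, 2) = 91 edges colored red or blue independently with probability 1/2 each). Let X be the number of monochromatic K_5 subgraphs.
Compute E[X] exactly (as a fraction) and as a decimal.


Let X = Σ_S X_S over the C(14, 5) = 2002 subsets S of size 5, where X_S = 1 if the K_5 on S is monochromatic.
For a fixed S, the K_5 on S has C(5, 2) = 10 edges. P[all 10 edges red] = (1/2)^10, and likewise for blue, so P[monochromatic] = 2·(1/2)^10 = 2^{1 − 10} = 1/512.
Summing: E[X] = C(14, 5) · 2^{1 − 10} = 2002 · 1/512 = 1001/256.
Numerically: E[X] ≈ 3.910156.

E[X] = C(14,5)·2^(1−C(5,2)) = 1001/256 ≈ 3.910156.


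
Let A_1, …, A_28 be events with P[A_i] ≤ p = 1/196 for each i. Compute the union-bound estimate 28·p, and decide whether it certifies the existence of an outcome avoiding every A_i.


Union bound: P[∪_{i=1}^{28} A_i] ≤ Σ_i P[A_i] ≤ 28·p = 28·(1/196) = 1/7.
Numerically: 1/7 ≈ 0.14286.
Is 1/7 < 1? YES.
Since P[∪ A_i] ≤ 1/7 < 1, the complement has P[∩ A_i^c] ≥ 1 − 1/7 = 6/7 > 0, so some outcome avoids every A_i.

28·p = 1/7 ≈ 0.14286; existence CERTIFIED by the union bound.


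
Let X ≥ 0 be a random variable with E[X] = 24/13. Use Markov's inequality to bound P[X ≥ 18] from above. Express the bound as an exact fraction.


μ = E[X] = 24/13, a = 18.
Markov: P[X ≥ 18] ≤ μ/a = (24/13)/18 = 4/39.
Numerically: ≈ 0.10256.
(Since a = 18 > μ = 1.84615, the bound 4/39 is < 1 and informative.)

P[X ≥ 18] ≤ 4/39 ≈ 0.10256.


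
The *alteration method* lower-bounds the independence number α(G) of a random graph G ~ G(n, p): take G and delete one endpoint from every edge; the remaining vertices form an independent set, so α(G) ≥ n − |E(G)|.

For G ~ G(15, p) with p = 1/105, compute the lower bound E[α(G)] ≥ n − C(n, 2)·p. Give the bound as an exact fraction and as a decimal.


E[|E(G)|] = C(15, 2)·p = 105 · (1/105) = 1.
E[α(G)] ≥ n − E[|E(G)|] = 15 − 1 = 14.
Numerically: ≈ 14.000000.
(This is only a lower bound; the true E[α(G)] may be larger.)

E[α(G)] ≥ 14 ≈ 14.000000.


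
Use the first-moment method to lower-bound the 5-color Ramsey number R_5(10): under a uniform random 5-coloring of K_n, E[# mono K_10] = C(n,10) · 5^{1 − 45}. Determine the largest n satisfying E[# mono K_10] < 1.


We need C(n, 10) · 5^{1 − 45} < 1, i.e. C(n, 10) < 5^{45 − 1} = 5684341886080801486968994140625.
Check values of n near the boundary:
  n = 5389: C(5389, 10) = 5645340767466558997768874792926; 5645340767466558997768874792926 < 5684341886080801486968994140625? YES
  n = 5390: C(5390, 10) = 5655833965919099070255434039753; 5655833965919099070255434039753 < 5684341886080801486968994140625? YES
  n = 5391: C(5391, 10) = 5666344714787188828795213697883; 5666344714787188828795213697883 < 5684341886080801486968994140625? YES
  n = 5392: C(5392, 10) = 5676873040158402483252283957448; 5676873040158402483252283957448 < 5684341886080801486968994140625? YES
  n = 5393: C(5393, 10) = 5687418968154238267170642278008; 5687418968154238267170642278008 < 5684341886080801486968994140625? NO
The largest n with C(n, 10) < 5684341886080801486968994140625 is n = 5392 (where E[X] = 5676873040158402483252283957448/5684341886080801486968994140625 ≈ 0.998686). Hence R_5(10) > 5392, i.e. R_5(10) ≥ 5393.

Largest n = 5392; hence R_5(10) > 5392.


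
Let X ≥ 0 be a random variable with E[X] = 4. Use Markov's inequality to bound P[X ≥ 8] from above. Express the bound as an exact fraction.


μ = E[X] = 4, a = 8.
Markov: P[X ≥ 8] ≤ μ/a = (4)/8 = 1/2.
Numerically: ≈ 0.5000.
(Since a = 8 > μ = 4.0000, the bound 1/2 is < 1 and informative.)

P[X ≥ 8] ≤ 1/2 ≈ 0.5000.


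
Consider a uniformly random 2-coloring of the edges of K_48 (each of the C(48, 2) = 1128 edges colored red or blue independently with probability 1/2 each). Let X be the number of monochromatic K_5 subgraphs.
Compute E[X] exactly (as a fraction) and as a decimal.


Let X = Σ_S X_S over the C(48, 5) = 1712304 subsets S of size 5, where X_S = 1 if the K_5 on S is monochromatic.
For a fixed S, the K_5 on S has C(5, 2) = 10 edges. P[all 10 edges red] = (1/2)^10, and likewise for blue, so P[monochromatic] = 2·(1/2)^10 = 2^{1 − 10} = 1/512.
By linearity: E[X] = C(48, 5) · 2^{1 − 10} = 1712304 · 1/512 = 107019/32.
Numerically: E[X] ≈ 3344.3438.

E[X] = C(48,5)·2^(1−C(5,2)) = 107019/32 ≈ 3344.3438.


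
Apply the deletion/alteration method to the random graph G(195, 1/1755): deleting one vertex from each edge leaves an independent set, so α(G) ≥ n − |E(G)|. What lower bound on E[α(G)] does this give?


E[|E(G)|] = C(195, 2)·p = 18915 · (1/1755) = 97/9.
E[α(G)] ≥ n − E[|E(G)|] = 195 − 97/9 = 1658/9.
Numerically: ≈ 184.222.
(This is only a lower bound; the true E[α(G)] may be larger.)

E[α(G)] ≥ 1658/9 ≈ 184.222.


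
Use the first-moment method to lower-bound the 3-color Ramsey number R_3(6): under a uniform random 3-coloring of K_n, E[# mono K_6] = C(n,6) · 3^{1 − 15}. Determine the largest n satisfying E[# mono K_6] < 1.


We need C(n, 6) · 3^{1 − 15} < 1, i.e. C(n, 6) < 3^{15 − 1} = 4782969.
Check values of n near the boundary:
  n = 35: C(35, 6) = 1623160; 1623160 < 4782969? YES
  n = 36: C(36, 6) = 1947792; 1947792 < 4782969? YES
  n = 37: C(37, 6) = 2324784; 2324784 < 4782969? YES
  n = 38: C(38, 6) = 2760681; 2760681 < 4782969? YES
  n = 39: C(39, 6) = 3262623; 3262623 < 4782969? YES
  n = 40: C(40, 6) = 3838380; 3838380 < 4782969? YES
  n = 41: C(41, 6) = 4496388; 4496388 < 4782969? YES
  n = 42: C(42, 6) = 5245786; 5245786 < 4782969? NO
  n = 43: C(43, 6) = 6096454; 6096454 < 4782969? NO
The largest n with C(n, 6) < 4782969 is n = 41 (where E[X] = 1498796/1594323 ≈ 0.940083). Hence R_3(6) > 41, i.e. R_3(6) ≥ 42.

Largest n = 41; hence R_3(6) > 41.


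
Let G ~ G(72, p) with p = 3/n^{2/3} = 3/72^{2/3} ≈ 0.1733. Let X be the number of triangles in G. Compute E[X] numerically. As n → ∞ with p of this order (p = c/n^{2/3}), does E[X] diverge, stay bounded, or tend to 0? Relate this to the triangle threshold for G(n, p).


Number of potential triangles: C(72, 3) = 59640.
Each occurs with probability p³ ≈ (0.1733)³ ≈ 5.208333e-03.
By linearity: E[X] = C(72, 3)·p³ ≈ 59640 · 5.208333e-03 ≈ 310.6250.
Since α = 2/3 < 1, p = c/n^{2/3} ≫ 1/n is above the triangle threshold p ~ 1/n. Asymptotically E[X] ~ (c³/6)·n^{3(1−α)} = (3³/6)·n^{1} → ∞; triangles are abundant w.h.p.

E[X] ≈ 310.6250; in regime p = Θ(1/n^{2/3}) E[X] diverges (above the triangle threshold p ~ 1/n).


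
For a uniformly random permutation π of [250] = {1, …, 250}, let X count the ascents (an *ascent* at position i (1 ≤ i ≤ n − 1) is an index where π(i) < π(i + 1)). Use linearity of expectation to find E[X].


Write X = Σ X_I over i = 1, …, 249, with X_I the indicator of one ascent.
There are 249 indicators.
For each fixed i, the pair (π(i), π(i+1)) is a uniformly random ordered pair of distinct values from {1, …, 250}; by symmetry P[π(i) < π(i+1)] = 1/2.
By linearity: E[X] = 249 · (1/2) = (250 − 1) · (1/2) = 249/2 ≈ 124.500000.

E[X] = 249/2 = 124.500000.


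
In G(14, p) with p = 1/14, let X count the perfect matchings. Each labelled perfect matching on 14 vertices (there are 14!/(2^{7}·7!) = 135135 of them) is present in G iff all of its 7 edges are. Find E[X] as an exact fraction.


K_14 has 14!/(2^{7}·7!) = 135135 labelled perfect matchings.
For each such perfect matching H, let X_H = 1 if all 7 edges of H are present in G. Then P[X_H = 1] = p^{7} = (1/14)^{7} = 1/105413504.
By linearity: E[X] = Σ_H E[X_H] = 135135 · p^{7} = 135135 · 1/105413504 = 19305/15059072.
Numerically: E[X] ≈ 0.001282.

E[X] = 135135 · (1/14)^{7} = 19305/15059072 ≈ 0.001282.


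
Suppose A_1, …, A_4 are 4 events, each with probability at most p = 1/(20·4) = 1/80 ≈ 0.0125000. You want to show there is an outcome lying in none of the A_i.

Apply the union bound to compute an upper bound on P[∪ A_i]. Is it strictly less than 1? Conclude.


Union bound: P[∪_{i=1}^{4} A_i] ≤ Σ_i P[A_i] ≤ 4·p = 4·(1/80) = 1/20.
Numerically: 1/20 ≈ 0.0500000.
Is 1/20 < 1? YES.
Since P[∪ A_i] ≤ 1/20 < 1, the complement has P[∩ A_i^c] ≥ 1 − 1/20 = 19/20 > 0, so some outcome avoids every A_i.

4·p = 1/20 ≈ 0.0500000; existence CERTIFIED by the union bound.


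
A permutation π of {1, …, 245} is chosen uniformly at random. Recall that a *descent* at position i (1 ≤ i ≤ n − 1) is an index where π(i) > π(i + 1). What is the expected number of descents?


Write X = Σ X_I over i = 1, …, 244, with X_I the indicator of one descent.
There are 244 indicators.
For each fixed i, the pair (π(i), π(i+1)) is a uniformly random ordered pair of distinct values from {1, …, 245}; by symmetry P[π(i) > π(i+1)] = 1/2.
By linearity: E[X] = 244 · (1/2) = (245 − 1) · (1/2) = 122 ≈ 122.000.

E[X] = 122 = 122.000.


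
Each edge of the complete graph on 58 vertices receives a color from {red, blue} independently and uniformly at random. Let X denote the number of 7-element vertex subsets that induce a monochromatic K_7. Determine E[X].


Let X = Σ_S X_S over the C(58, 7) = 300674088 subsets S of size 7, where X_S = 1 if the K_7 on S is monochromatic.
For a fixed S, the K_7 on S has C(7, 2) = 21 edges. P[all 21 edges red] = (1/2)^21, and likewise for blue, so P[monochromatic] = 2·(1/2)^21 = 2^{1 − 21} = 1/1048576.
By linearity: E[X] = C(58, 7) · 2^{1 − 21} = 300674088 · 1/1048576 = 37584261/131072.
Numerically: E[X] ≈ 286.74516.

E[X] = C(58,7)·2^(1−C(7,2)) = 37584261/131072 ≈ 286.74516.


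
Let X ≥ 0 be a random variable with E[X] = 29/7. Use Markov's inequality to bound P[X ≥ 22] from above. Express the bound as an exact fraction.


μ = E[X] = 29/7, a = 22.
Markov: P[X ≥ 22] ≤ μ/a = (29/7)/22 = 29/154.
Numerically: ≈ 0.1883.
(Since a = 22 > μ = 4.1429, the bound 29/154 is < 1 and informative.)

P[X ≥ 22] ≤ 29/154 ≈ 0.1883.


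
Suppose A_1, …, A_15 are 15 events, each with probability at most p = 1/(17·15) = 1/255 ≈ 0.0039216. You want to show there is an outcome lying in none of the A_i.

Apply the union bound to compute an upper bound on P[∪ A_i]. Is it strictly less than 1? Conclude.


Union bound: P[∪_{i=1}^{15} A_i] ≤ Σ_i P[A_i] ≤ 15·p = 15·(1/255) = 1/17.
Numerically: 1/17 ≈ 0.0588235.
Is 1/17 < 1? YES.
Since P[∪ A_i] ≤ 1/17 < 1, the complement has P[∩ A_i^c] ≥ 1 − 1/17 = 16/17 > 0, so some outcome avoids every A_i.

15·p = 1/17 ≈ 0.0588235; existence CERTIFIED by the union bound.


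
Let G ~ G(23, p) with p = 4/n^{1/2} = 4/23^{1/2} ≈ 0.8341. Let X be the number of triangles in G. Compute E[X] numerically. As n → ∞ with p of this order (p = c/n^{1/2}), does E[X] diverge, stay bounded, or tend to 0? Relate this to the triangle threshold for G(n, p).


Number of potential triangles: C(23, 3) = 1771.
Each occurs with probability p³ ≈ (0.8341)³ ≈ 5.802140e-01.
By linearity: E[X] = C(23, 3)·p³ ≈ 1771 · 5.802140e-01 ≈ 1027.5590.
Since α = 1/2 < 1, p = c/n^{1/2} ≫ 1/n is above the triangle threshold p ~ 1/n. Asymptotically E[X] ~ (c³/6)·n^{3(1−α)} = (4³/6)·n^{1.5} → ∞; triangles are abundant w.h.p.

E[X] ≈ 1027.5590; in regime p = Θ(1/n^{1/2}) E[X] diverges (above the triangle threshold p ~ 1/n).


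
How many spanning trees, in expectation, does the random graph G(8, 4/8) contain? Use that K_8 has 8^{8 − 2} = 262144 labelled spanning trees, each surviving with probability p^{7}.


K_8 has 8^{8 − 2} = 262144 labelled spanning trees.
For each such spanning tree H, let X_H = 1 if all 7 edges of H are present in G. Then P[X_H = 1] = p^{7} = (1/2)^{7} = 1/128.
Summing the indicators: E[X] = Σ_H E[X_H] = 262144 · p^{7} = 262144 · 1/128 = 2048.
Numerically: E[X] ≈ 2.05e+03.

E[X] = 262144 · (1/2)^{7} = 2048 ≈ 2.05e+03.


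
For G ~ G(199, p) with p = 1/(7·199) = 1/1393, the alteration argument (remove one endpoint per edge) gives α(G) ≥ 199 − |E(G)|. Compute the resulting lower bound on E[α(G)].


E[|E(G)|] = C(199, 2)·p = 19701 · (1/1393) = 99/7.
E[α(G)] ≥ n − E[|E(G)|] = 199 − 99/7 = 1294/7.
Numerically: ≈ 184.8571.
(This is only a lower bound; the true E[α(G)] may be larger.)

E[α(G)] ≥ 1294/7 ≈ 184.8571.


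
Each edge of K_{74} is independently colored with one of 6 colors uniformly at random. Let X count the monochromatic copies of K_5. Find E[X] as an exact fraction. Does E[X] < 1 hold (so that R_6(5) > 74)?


E[X] = C(74, 5) · 6^{1 − 10} = 16108764 · 6^{−9} = 16108764/10077696.
As a reduced fraction: E[X] = 1342397/839808 ≈ 1.5985.
Is E[X] < 1? NO.
Since E[X] ≥ 1, the first-moment bound is inconclusive at n = 74; it does NOT by itself certify R_6(5) > 74.

E[X] = 1342397/839808 ≈ 1.5985; E[X] ≥ 1; first-moment method inconclusive here.


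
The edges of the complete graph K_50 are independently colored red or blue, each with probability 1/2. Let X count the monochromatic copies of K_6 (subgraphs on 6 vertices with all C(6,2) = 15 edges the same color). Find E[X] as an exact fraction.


Let X = Σ_S X_S over the C(50, 6) = 15890700 subsets S of size 6, where X_S = 1 if the K_6 on S is monochromatic.
For a fixed S, the K_6 on S has C(6, 2) = 15 edges. P[all 15 edges red] = (1/2)^15, and likewise for blue, so P[monochromatic] = 2·(1/2)^15 = 2^{1 − 15} = 1/16384.
Summing: E[X] = C(50, 6) · 2^{1 − 15} = 15890700 · 1/16384 = 3972675/4096.
Numerically: E[X] ≈ 969.891.

E[X] = C(50,6)·2^(1−C(6,2)) = 3972675/4096 ≈ 969.891.
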